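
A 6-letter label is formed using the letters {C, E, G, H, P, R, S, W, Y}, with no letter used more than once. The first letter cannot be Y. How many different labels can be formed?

The first letter has 9−1 = 8 choices (anything except Y).
The remaining 5 letters are filled from the other 8 symbols without repetition: 8 × 7 × 6 × 5 × 4 = 6720.
Total: 8 × 6720 = 53760.

53760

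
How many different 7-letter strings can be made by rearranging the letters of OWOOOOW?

OWOOOOW has 7 letters with O appearing 5 times and W appearing twice.
So there are 7! / (5!·2!) = 21 distinguishable arrangements.

21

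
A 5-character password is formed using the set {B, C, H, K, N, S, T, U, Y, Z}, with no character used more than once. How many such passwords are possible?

30240

This is a permutation of 5 out of 10: P(10,5) = 10!/5!.
That product is 10 × 9 × 8 × 7 × 6 = 30240.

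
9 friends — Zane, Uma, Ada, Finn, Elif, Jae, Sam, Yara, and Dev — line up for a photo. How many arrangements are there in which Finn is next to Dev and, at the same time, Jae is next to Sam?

Treat {Finn,Dev} as one block (2 orders) and {Jae,Sam} as another (2 orders).
That leaves 7 units to arrange: 2 × 2 × 7! = 4 × 5040 = 20160.

20160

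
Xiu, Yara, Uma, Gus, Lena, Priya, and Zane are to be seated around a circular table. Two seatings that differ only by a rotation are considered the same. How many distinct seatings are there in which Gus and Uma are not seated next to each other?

Without the restriction there are (6)! = 720 seatings.
Seatings with Gus beside Uma: treat them as a block with 2 internal orders, giving 2 × (5)! = 240.
Subtracting, 720 − 240 = 480.

480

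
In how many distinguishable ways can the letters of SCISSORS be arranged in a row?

1680

The 8 letters of SCISSORS have repeats: S appearing 4 times.
Dividing 8! = 40320 by 4! = 24 for the repeated letters gives 1680.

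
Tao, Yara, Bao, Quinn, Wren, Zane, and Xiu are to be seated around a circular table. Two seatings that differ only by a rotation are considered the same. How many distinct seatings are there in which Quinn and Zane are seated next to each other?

Glue Quinn and Zane into a block (2 internal orders). Seating 6 units around a circle gives (5)! arrangements.
So 2 × (5)! = 2 × 120 = 240.

240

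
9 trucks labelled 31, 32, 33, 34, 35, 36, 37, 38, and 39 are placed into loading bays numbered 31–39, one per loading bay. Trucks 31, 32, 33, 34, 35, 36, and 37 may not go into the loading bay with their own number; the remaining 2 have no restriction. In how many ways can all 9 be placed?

165016

Let Aᵢ (for 31 ≤ i ≤ 37) be the placements that put truck i in its forbidden loading bay. Any j of these fix j positions, leaving (9−j)! ways to fill the rest, and there are C(7,j) ways to pick which j.
By inclusion–exclusion, the number of valid placements is Σ_{j=0}^{7} (−1)^j C(7,j)·(9−j)!.
Computing: 362880 − 282240 + 105840 − 25200 + 4200 − 504 + 42 − 2 = 165016.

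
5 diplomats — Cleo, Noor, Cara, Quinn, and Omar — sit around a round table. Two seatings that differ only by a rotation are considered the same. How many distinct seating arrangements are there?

24

Around a circle, 5 distinct people have 5!/5 = (4)! = 24 rotationally distinct seatings.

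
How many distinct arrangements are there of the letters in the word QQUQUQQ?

21

Letter multiplicities in QQUQUQQ: Q×5, U×2.
Dividing 7! = 5040 by 5!·2! = 240 for the repeated letters gives 21.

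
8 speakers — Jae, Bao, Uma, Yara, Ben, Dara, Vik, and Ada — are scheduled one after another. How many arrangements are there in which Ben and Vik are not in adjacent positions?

Of the 8! = 40320 arrangements, those with Ben and Vik adjacent number 2 × 7! = 10080 (treat the pair as a block with 2 internal orders).
So 40320 − 10080 = 30240 arrangements keep them apart.

30240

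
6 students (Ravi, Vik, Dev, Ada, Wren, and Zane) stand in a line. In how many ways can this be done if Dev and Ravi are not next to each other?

There are 6! = 720 arrangements in all. If Dev and Ravi are adjacent, merging them into one block gives 2·(5)! = 240 arrangements.
So 720 − 240 = 480 arrangements keep them apart.

480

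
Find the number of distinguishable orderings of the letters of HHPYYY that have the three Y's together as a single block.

12

Treat the 3 copies of Y as a single block. The multiset to arrange is then {YYY, H, H, P}, 4 items in all.
That gives (4)!/(2!) = 12 arrangements.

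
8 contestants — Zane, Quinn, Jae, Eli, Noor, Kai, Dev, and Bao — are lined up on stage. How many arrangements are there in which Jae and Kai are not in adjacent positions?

30240

There are 8! = 40320 arrangements in all. If Jae and Kai are adjacent, merging them into one block gives 2·(7)! = 10080 arrangements.
So 40320 − 10080 = 30240 arrangements keep them apart.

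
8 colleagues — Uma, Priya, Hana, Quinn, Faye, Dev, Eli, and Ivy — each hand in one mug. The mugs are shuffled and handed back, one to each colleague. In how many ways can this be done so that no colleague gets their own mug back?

14833

This is the derangement count D_8: permutations of 8 items with no fixed point.
By inclusion–exclusion this is Σ_{j=0}^{8} (−1)^j C(8,j)·(8−j)!.
Computing: 40320 − 40320 + 20160 − 6720 + 1680 − 336 + 56 − 8 + 1 = 14833.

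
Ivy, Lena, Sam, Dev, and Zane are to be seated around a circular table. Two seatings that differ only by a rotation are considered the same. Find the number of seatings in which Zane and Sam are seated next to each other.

12

Glue Zane and Sam into a block (2 internal orders). Seating 4 units around a circle gives (3)! arrangements.
So 2 × (3)! = 2 × 6 = 12.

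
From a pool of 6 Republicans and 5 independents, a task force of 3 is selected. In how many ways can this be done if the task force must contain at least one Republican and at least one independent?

With no constraint there are C(11,3) = 165 possible selections.
Selections missing a whole group: no Republicans → C(5,3) = 10; no independents → C(6,3) = 20.
Both groups omitted at once is impossible, so 165 − 30 = 135.

135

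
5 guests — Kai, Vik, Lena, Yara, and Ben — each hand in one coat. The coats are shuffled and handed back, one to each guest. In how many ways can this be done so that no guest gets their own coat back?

This is the derangement count D_5: permutations of 5 items with no fixed point.
By inclusion–exclusion this is Σ_{j=0}^{5} (−1)^j C(5,j)·(5−j)!.
Computing: 120 − 120 + 60 − 20 + 5 − 1 = 44.

44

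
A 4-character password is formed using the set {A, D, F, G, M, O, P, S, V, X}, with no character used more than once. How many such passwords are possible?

This is a permutation of 4 out of 10: P(10,4) = 10!/6!.
10 × 9 × 8 × 7 = 5040.

5040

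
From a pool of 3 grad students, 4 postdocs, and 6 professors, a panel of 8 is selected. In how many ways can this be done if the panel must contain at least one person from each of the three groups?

1233

Total 8-person selections from all 13: C(13,8) = 1287.
Selections missing a whole group: no grad students → C(10,8) = 45; no postdocs → C(9,8) = 9; no professors → C(7,8) = 0.
Add back selections omitting two groups (i.e. drawn from a single group): C(3,8) + C(4,8) + C(6,8) = 0.
By inclusion–exclusion: 1287 − 54 + 0 = 1233.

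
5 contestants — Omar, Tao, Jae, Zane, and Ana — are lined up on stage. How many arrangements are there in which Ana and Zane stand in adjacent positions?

Glue Ana and Zane into one block (2 internal orders), leaving 4 units to arrange in a row.
So the count is 2·(4)! = 48.

48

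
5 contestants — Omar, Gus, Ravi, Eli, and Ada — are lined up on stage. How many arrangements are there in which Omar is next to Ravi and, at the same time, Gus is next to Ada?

Treat {Omar,Ravi} as one block (2 orders) and {Gus,Ada} as another (2 orders).
That leaves 3 units to arrange: 2 × 2 × 3! = 4 × 6 = 24.

24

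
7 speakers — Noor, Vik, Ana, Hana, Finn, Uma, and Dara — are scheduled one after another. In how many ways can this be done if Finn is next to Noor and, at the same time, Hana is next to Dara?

480

Treat {Finn,Noor} as one block (2 orders) and {Hana,Dara} as another (2 orders).
That leaves 5 units to arrange: 2 × 2 × 5! = 4 × 120 = 480.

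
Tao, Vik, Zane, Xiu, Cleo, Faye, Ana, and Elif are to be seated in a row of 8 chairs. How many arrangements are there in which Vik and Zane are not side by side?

30240

There are 8! = 40320 arrangements in all. If Vik and Zane are adjacent, merging them into one block gives 2·(7)! = 10080 arrangements.
Complementary counting: 40320 − 10080 = 30240.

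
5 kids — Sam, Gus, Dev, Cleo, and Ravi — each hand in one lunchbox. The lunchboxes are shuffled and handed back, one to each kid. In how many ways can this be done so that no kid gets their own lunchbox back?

44

This is the derangement count D_5: permutations of 5 items with no fixed point.
By inclusion–exclusion this is Σ_{j=0}^{5} (−1)^j C(5,j)·(5−j)!.
Computing: 120 − 120 + 60 − 20 + 5 − 1 = 44.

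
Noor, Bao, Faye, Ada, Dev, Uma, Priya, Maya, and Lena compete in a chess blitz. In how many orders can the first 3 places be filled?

504

This is an ordered selection of 3 from 9: P(9,3).
That gives 9 × 8 × 7 = 504.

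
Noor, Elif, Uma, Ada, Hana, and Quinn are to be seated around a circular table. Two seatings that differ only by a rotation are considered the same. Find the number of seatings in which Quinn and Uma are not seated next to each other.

All circular seatings of 6 people number (5)! = 120.
Those with Quinn next to Uma: fuse the pair into one unit and seat 5 units around a circle — 2·(4)! = 48.
Subtracting, 120 − 48 = 72.

72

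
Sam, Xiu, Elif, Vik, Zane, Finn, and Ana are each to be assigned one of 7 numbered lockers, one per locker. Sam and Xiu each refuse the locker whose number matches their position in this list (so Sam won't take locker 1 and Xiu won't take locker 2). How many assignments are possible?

Let Aᵢ (for i ∈ {1, 2}) be the placements that put person i in their forbidden locker. Any j of these fix j positions, leaving (7−j)! ways to fill the rest, and there are C(2,j) ways to pick which j.
By inclusion–exclusion, the number of valid placements is Σ_{j=0}^{2} (−1)^j C(2,j)·(7−j)!.
Computing: 5040 − 1440 + 120 = 3720.

3720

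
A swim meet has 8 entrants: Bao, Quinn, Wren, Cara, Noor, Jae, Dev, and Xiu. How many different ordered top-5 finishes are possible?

6720

There are 8 choices for 1st place, 7 for 2nd, and so on down to 4 for position 5.
That gives 8 × 7 × 6 × 5 × 4 = 6720.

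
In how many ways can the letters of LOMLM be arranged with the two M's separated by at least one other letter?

18

There are 5!/(2!·2!) = 30 arrangements of LOMLM in total.
Arrangements with the M's together: treat MM as one letter, giving (4)!/(2!) = 12.
Subtracting, 30 − 12 = 18 arrangements keep the M's apart.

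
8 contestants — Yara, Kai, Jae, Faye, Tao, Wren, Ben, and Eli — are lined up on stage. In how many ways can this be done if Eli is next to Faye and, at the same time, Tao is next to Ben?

Treat {Eli,Faye} as one block (2 orders) and {Tao,Ben} as another (2 orders).
That leaves 6 units to arrange: 2 × 2 × 6! = 4 × 720 = 2880.

2880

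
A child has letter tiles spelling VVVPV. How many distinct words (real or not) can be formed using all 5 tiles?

5

Letter multiplicities in VVVPV: P×1, V×4.
The number of distinct arrangements is 5!/(4!) = 120/24 = 5.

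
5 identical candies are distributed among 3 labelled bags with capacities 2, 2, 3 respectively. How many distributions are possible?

6

Without the upper bounds there are C(7,2) = 21 ways to split 5 among 3 bags.
Subtract solutions that violate a single cap (substitute x_i' = x_i − (cap_i+1)): x_1 ≥ 3 gives C(4,2) = 6; x_2 ≥ 3 gives C(4,2) = 6; x_3 ≥ 4 gives C(3,2) = 3. Together 15.
No two caps can be exceeded simultaneously, so the pair terms are all 0.
By inclusion–exclusion the count is 21 − 15 + 0 = 6.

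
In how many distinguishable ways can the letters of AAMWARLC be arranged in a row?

Letter multiplicities in AAMWARLC: A×3, C×1, L×1, M×1, R×1, W×1.
So there are 8! / (3!) = 6720 distinguishable arrangements.

6720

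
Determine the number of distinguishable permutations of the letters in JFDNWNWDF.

22680

The 9 letters of JFDNWNWDF have repeats: D appearing twice, F appearing twice, N appearing twice, and W appearing twice.
So there are 9! / (2!·2!·2!·2!) = 22680 distinguishable arrangements.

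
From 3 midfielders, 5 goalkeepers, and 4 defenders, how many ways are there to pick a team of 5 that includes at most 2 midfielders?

Split by how many midfielders are chosen (0 through 2).
Sum: C(3,0)·C(9,5) + C(3,1)·C(9,4) + C(3,2)·C(9,3) = 126 + 378 + 252 = 756.

756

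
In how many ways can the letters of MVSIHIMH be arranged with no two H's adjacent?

There are 8!/(2!·2!·2!) = 5040 arrangements of MVSIHIMH in total.
Arrangements with the H's together: treat HH as one letter, giving (7)!/(2!·2!) = 1260.
Subtracting, 5040 − 1260 = 3780 arrangements keep the H's apart.

3780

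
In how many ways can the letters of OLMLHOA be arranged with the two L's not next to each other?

900

There are 7!/(2!·2!) = 1260 arrangements of OLMLHOA in total.
If the two L's are adjacent, glue them into one block, leaving 6 items to arrange: (6)!/(2!) = 360 ways.
Hence 1260 − 360 = 900.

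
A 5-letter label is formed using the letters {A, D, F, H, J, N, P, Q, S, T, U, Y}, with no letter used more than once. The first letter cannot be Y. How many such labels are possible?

The first letter has 12−1 = 11 choices (anything except Y).
The remaining 4 letters are filled from the other 11 symbols without repetition: 11 × 10 × 9 × 8 = 7920.
Total: 11 × 7920 = 87120.

87120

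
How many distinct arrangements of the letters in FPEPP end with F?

4

Fix F in the last position and arrange the remaining 4 letters.
Those 4 letters have P appearing 3 times, giving (4)!/(3!) = 4.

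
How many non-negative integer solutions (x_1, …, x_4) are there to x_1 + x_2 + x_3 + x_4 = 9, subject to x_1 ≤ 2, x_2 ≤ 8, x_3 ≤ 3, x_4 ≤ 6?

79

Ignoring the caps, the number of non-negative solutions to x_1+…+x_4 = 9 is C(12,3) = 220.
Subtract solutions that violate a single cap (substitute x_i' = x_i − (cap_i+1)): x_1 ≥ 3 gives C(9,3) = 84; x_2 ≥ 9 gives C(3,3) = 1; x_3 ≥ 4 gives C(8,3) = 56; x_4 ≥ 7 gives C(5,3) = 10. Together 151.
Add back pairs where two caps are both exceeded: 0 + 10 + 0 + 0 + 0 + 0 = 10.
By inclusion–exclusion the count is 220 − 151 + 10 = 79.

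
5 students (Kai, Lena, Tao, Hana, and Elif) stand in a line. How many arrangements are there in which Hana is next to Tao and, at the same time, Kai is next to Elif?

Treat {Hana,Tao} as one block (2 orders) and {Kai,Elif} as another (2 orders).
That leaves 3 units to arrange: 2 × 2 × 3! = 4 × 6 = 24.

24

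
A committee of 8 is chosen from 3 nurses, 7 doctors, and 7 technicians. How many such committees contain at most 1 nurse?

13299

Split by how many nurses are chosen (0 through 1).
Sum: C(3,0)·C(14,8) + C(3,1)·C(14,7) = 3003 + 10296 = 13299.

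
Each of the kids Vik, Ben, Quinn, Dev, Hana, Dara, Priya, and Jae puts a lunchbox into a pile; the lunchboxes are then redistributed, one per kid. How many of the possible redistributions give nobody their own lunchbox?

14833

This is the derangement count D_8: permutations of 8 items with no fixed point.
By inclusion–exclusion this is Σ_{j=0}^{8} (−1)^j C(8,j)·(8−j)!.
Computing: 40320 − 40320 + 20160 − 6720 + 1680 − 336 + 56 − 8 + 1 = 14833.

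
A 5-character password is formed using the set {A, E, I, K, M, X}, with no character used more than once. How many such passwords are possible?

720

Choose and order 5 of the 6 symbols: the first character has 6 options, the next 5, and so on down to 2.
6 × 5 × 4 × 3 × 2 = 720.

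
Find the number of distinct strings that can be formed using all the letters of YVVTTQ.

The 6 letters of YVVTTQ have repeats: T appearing twice and V appearing twice.
So there are 6! / (2!·2!) = 180 distinguishable arrangements.

180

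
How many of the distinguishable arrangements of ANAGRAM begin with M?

120

Fix M in the first position and arrange the remaining 6 letters.
Those 6 letters have A appearing 3 times, giving (6)!/(3!) = 120.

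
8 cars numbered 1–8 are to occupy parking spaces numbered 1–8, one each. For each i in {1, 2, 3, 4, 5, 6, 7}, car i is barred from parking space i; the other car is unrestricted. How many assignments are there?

16687

Let Aᵢ (for 1 ≤ i ≤ 7) be the placements that put car i in its forbidden parking space. Any j of these fix j positions, leaving (8−j)! ways to fill the rest, and there are C(7,j) ways to pick which j.
By inclusion–exclusion, the number of valid placements is Σ_{j=0}^{7} (−1)^j C(7,j)·(8−j)!.
Computing: 40320 − 35280 + 15120 − 4200 + 840 − 126 + 14 − 1 = 16687.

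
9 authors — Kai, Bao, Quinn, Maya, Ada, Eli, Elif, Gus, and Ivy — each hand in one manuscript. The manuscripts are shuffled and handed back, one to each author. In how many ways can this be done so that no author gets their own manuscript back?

133496

This is the derangement count D_9: permutations of 9 items with no fixed point.
By inclusion–exclusion this is Σ_{j=0}^{9} (−1)^j C(9,j)·(9−j)!.
Computing: 362880 − 362880 + 181440 − 60480 + 15120 − 3024 + 504 − 72 + 9 − 1 = 133496.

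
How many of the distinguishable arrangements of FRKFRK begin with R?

30

With the first slot taken by R, it remains to arrange the other 5 letters (FKFRK).
Those 5 letters have F appearing twice and K appearing twice, giving (5)!/(2!·2!) = 30.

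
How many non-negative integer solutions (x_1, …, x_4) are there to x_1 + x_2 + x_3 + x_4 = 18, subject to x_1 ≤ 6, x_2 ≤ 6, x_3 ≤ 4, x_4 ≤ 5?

Without the upper bounds there are C(21,3) = 1330 ways to split 18 among 4 variables.
Subtract solutions that violate a single cap (substitute x_i' = x_i − (cap_i+1)): x_1 ≥ 7 gives C(14,3) = 364; x_2 ≥ 7 gives C(14,3) = 364; x_3 ≥ 5 gives C(16,3) = 560; x_4 ≥ 6 gives C(15,3) = 455. Together 1743.
Add back pairs where two caps are both exceeded: 35 + 84 + 56 + 84 + 56 + 120 = 435.
Subtract triples: 0 + 0 + 1 + 1 = 2.
By inclusion–exclusion the count is 1330 − 1743 + 435 − 2 = 20.

20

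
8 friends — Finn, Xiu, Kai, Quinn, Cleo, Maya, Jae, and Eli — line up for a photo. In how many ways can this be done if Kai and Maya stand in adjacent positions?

Place the 6 others and the Kai-Maya pair as 7 objects in a line; the pair has 2 internal arrangements.
So the count is 2·(7)! = 10080.

10080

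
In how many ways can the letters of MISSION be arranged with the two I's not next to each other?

Total arrangements of MISSION: 7!/(2!·2!) = 1260.
If the two I's are adjacent, glue them into one block, leaving 6 items to arrange: (6)!/(2!) = 360 ways.
Hence 1260 − 360 = 900.

900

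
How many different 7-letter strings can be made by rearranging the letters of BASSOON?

The 7 letters of BASSOON have repeats: O appearing twice and S appearing twice.
Dividing 7! = 5040 by 2!·2! = 4 for the repeated letters gives 1260.

1260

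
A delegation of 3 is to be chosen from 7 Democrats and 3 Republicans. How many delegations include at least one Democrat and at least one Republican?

Total 3-person selections from all 10: C(10,3) = 120.
Selections missing a whole group: no Democrats → C(3,3) = 1; no Republicans → C(7,3) = 35.
Both groups omitted at once is impossible, so 120 − 36 = 84.

84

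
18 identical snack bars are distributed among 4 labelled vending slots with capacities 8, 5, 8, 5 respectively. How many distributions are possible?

Ignoring the caps, the number of non-negative solutions to x_1+…+x_4 = 18 is C(21,3) = 1330.
Subtract solutions that violate a single cap (substitute x_i' = x_i − (cap_i+1)): x_1 ≥ 9 gives C(12,3) = 220; x_2 ≥ 6 gives C(15,3) = 455; x_3 ≥ 9 gives C(12,3) = 220; x_4 ≥ 6 gives C(15,3) = 455. Together 1350.
Add back pairs where two caps are both exceeded: 20 + 1 + 20 + 20 + 84 + 20 = 165.
By inclusion–exclusion the count is 1330 − 1350 + 165 = 145.

145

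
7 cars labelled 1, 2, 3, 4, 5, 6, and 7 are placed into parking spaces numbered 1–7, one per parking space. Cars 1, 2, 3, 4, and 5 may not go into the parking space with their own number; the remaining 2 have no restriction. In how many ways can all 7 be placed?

2428

Let Aᵢ (for 1 ≤ i ≤ 5) be the placements that put car i in its forbidden parking space. Any j of these fix j positions, leaving (7−j)! ways to fill the rest, and there are C(5,j) ways to pick which j.
By inclusion–exclusion, the number of valid placements is Σ_{j=0}^{5} (−1)^j C(5,j)·(7−j)!.
Computing: 5040 − 3600 + 1200 − 240 + 30 − 2 = 2428.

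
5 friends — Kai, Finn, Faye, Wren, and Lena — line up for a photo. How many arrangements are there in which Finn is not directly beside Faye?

72

Of the 5! = 120 arrangements, those with Finn and Faye adjacent number 2 × 4! = 48 (treat the pair as a block with 2 internal orders).
So 120 − 48 = 72 arrangements keep them apart.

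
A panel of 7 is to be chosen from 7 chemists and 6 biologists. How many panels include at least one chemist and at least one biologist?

Unrestricted: C(13,7) = 1716 ways to pick any 7 of the 13.
Selections missing a whole group: no chemists → C(6,7) = 0; no biologists → C(7,7) = 1.
Both groups omitted at once is impossible, so 1716 − 1 = 1715.

1715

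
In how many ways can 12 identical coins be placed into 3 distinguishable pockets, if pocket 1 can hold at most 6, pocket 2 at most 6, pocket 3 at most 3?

Without the upper bounds there are C(14,2) = 91 ways to split 12 among 3 pockets.
Subtract solutions that violate a single cap (substitute x_i' = x_i − (cap_i+1)): x_1 ≥ 7 gives C(7,2) = 21; x_2 ≥ 7 gives C(7,2) = 21; x_3 ≥ 4 gives C(10,2) = 45. Together 87.
Add back pairs where two caps are both exceeded: 0 + 3 + 3 = 6.
By inclusion–exclusion the count is 91 − 87 + 6 = 10.

10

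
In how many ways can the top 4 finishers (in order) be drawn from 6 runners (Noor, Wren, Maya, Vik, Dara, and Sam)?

360

This is an ordered selection of 4 from 6: P(6,4).
That gives 6 × 5 × 4 × 3 = 360.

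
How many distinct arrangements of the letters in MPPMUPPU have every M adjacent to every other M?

Treat the 2 copies of M as a single block. The multiset to arrange is then {MM, P, P, P, P, U, U}, 7 items in all.
That gives (7)!/(4!·2!) = 105 arrangements.

105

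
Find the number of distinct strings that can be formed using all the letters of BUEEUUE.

The 7 letters of BUEEUUE have repeats: E appearing 3 times and U appearing 3 times.
The number of distinct arrangements is 7!/(3!·3!) = 5040/36 = 140.

140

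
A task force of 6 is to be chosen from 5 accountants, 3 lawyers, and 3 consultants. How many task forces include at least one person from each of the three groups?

405

Unrestricted: C(11,6) = 462 ways to pick any 6 of the 11.
Subtract selections that omit an entire group: no accountants → C(6,6) = 1; no lawyers → C(8,6) = 28; no consultants → C(8,6) = 28.
Add back selections omitting two groups (i.e. drawn from a single group): C(5,6) + C(3,6) + C(3,6) = 0.
By inclusion–exclusion: 462 − 57 + 0 = 405.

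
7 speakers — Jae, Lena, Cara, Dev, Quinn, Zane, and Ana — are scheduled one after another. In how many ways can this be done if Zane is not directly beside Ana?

3600

Of the 7! = 5040 arrangements, those with Zane and Ana adjacent number 2 × 6! = 1440 (treat the pair as a block with 2 internal orders).
So 5040 − 1440 = 3600 arrangements keep them apart.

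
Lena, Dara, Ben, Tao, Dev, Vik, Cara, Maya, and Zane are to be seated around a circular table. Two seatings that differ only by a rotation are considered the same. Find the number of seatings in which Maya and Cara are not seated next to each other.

All circular seatings of 9 people number (8)! = 40320.
Seatings with Maya beside Cara: treat them as a block with 2 internal orders, giving 2 × (7)! = 10080.
Subtracting, 40320 − 10080 = 30240.

30240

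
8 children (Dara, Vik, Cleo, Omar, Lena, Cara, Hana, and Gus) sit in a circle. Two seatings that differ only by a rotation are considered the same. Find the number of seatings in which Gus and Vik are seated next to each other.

Treat {Gus, Vik} as one unit (2 internal orders) and seat the resulting 7 units around the table: (6)! circular arrangements.
So 2 × (6)! = 2 × 720 = 1440.

1440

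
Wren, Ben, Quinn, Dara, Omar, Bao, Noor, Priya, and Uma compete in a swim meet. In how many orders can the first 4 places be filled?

There are 9 choices for 1st place, 8 for 2nd, and so on down to 6 for position 4.
That gives 9 × 8 × 7 × 6 = 3024.

3024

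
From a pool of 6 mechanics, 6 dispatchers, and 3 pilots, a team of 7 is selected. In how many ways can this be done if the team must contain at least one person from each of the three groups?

With no constraint there are C(15,7) = 6435 possible selections.
Subtract selections that omit an entire group: no mechanics → C(9,7) = 36; no dispatchers → C(9,7) = 36; no pilots → C(12,7) = 792.
Add back selections omitting two groups (i.e. drawn from a single group): C(6,7) + C(6,7) + C(3,7) = 0.
By inclusion–exclusion: 6435 − 864 + 0 = 5571.

5571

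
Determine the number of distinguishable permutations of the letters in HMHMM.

10

The 5 letters of HMHMM have repeats: H appearing twice and M appearing 3 times.
The number of distinct arrangements is 5!/(3!·2!) = 120/12 = 10.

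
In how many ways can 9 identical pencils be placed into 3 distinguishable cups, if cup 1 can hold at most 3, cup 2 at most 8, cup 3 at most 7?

30

By stars and bars, unrestricted non-negative solutions to x_1+…+x_3 = 9 number C(9+2,2) = 55.
Subtract solutions that violate a single cap (substitute x_i' = x_i − (cap_i+1)): x_1 ≥ 4 gives C(7,2) = 21; x_2 ≥ 9 gives C(2,2) = 1; x_3 ≥ 8 gives C(3,2) = 3. Together 25.
No two caps can be exceeded simultaneously, so the pair terms are all 0.
By inclusion–exclusion the count is 55 − 25 + 0 = 30.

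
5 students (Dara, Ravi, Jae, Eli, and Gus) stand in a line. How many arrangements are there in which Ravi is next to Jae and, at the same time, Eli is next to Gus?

24

Treat {Ravi,Jae} as one block (2 orders) and {Eli,Gus} as another (2 orders).
That leaves 3 units to arrange: 2 × 2 × 3! = 4 × 6 = 24.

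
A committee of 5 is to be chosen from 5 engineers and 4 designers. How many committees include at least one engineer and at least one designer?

125

With no constraint there are C(9,5) = 126 possible selections.
Selections missing a whole group: no engineers → C(4,5) = 0; no designers → C(5,5) = 1.
Both groups omitted at once is impossible, so 126 − 1 = 125.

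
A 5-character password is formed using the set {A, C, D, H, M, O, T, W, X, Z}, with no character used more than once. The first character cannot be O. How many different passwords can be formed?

27216

The first character has 10−1 = 9 choices (anything except O).
The remaining 4 characters are filled from the other 9 symbols without repetition: 9 × 8 × 7 × 6 = 3024.
Total: 9 × 3024 = 27216.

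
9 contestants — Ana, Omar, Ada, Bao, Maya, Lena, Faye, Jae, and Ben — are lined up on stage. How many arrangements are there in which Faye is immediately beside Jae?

Glue Faye and Jae into one block (2 internal orders), leaving 8 units to arrange in a row.
That gives 2 × 8! = 2 × 40320 = 80640.

80640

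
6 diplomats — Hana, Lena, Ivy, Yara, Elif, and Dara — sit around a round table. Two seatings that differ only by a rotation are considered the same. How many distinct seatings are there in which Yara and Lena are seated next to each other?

Treat {Yara, Lena} as one unit (2 internal orders) and seat the resulting 5 units around the table: (4)! circular arrangements.
So 2 × (4)! = 2 × 24 = 48.

48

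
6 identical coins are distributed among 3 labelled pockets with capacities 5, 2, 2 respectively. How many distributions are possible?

Ignoring the caps, the number of non-negative solutions to x_1+…+x_3 = 6 is C(8,2) = 28.
Subtract solutions that violate a single cap (substitute x_i' = x_i − (cap_i+1)): x_1 ≥ 6 gives C(2,2) = 1; x_2 ≥ 3 gives C(5,2) = 10; x_3 ≥ 3 gives C(5,2) = 10. Together 21.
Add back pairs where two caps are both exceeded: 0 + 0 + 1 = 1.
By inclusion–exclusion the count is 28 − 21 + 1 = 8.

8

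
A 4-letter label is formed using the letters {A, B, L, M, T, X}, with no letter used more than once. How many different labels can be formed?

With no repetition, fill the 4 letters in order: 6 choices, then 5, down to 3.
That product is 6 × 5 × 4 × 3 = 360.

360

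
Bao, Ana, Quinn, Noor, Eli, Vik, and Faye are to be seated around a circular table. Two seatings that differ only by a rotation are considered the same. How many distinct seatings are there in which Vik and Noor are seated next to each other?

240

Treat {Vik, Noor} as one unit (2 internal orders) and seat the resulting 6 units around the table: (5)! circular arrangements.
So 2 × (5)! = 2 × 120 = 240.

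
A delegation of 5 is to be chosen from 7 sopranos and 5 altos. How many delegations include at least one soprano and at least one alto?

770

Unrestricted: C(12,5) = 792 ways to pick any 5 of the 12.
Selections missing a whole group: no sopranos → C(5,5) = 1; no altos → C(7,5) = 21.
Both groups omitted at once is impossible, so 792 − 22 = 770.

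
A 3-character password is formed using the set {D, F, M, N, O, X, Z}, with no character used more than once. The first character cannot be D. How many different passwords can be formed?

The first character has 7−1 = 6 choices (anything except D).
The remaining 2 characters are filled from the other 6 symbols without repetition: 6 × 5 = 30.
Total: 6 × 30 = 180.

180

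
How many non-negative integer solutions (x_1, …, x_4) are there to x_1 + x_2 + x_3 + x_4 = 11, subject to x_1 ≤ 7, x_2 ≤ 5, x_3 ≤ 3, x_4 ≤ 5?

120

Ignoring the caps, the number of non-negative solutions to x_1+…+x_4 = 11 is C(14,3) = 364.
Subtract solutions that violate a single cap (substitute x_i' = x_i − (cap_i+1)): x_1 ≥ 8 gives C(6,3) = 20; x_2 ≥ 6 gives C(8,3) = 56; x_3 ≥ 4 gives C(10,3) = 120; x_4 ≥ 6 gives C(8,3) = 56. Together 252.
Add back pairs where two caps are both exceeded: 0 + 0 + 0 + 4 + 0 + 4 = 8.
By inclusion–exclusion the count is 364 − 252 + 8 = 120.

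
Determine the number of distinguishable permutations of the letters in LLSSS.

LLSSS has 5 letters with L appearing twice and S appearing 3 times.
So there are 5! / (3!·2!) = 10 distinguishable arrangements.

10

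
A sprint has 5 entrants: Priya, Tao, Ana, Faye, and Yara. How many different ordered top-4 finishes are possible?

This is an ordered selection of 4 from 5: P(5,4).
That gives 5 × 4 × 3 × 2 = 120.

120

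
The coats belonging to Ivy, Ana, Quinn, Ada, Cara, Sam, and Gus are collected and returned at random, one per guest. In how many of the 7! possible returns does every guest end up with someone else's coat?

1854

This is the derangement count D_7: permutations of 7 items with no fixed point.
By inclusion–exclusion this is Σ_{j=0}^{7} (−1)^j C(7,j)·(7−j)!.
Computing: 5040 − 5040 + 2520 − 840 + 210 − 42 + 7 − 1 = 1854.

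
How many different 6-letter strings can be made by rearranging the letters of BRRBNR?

BRRBNR has 6 letters with B appearing twice and R appearing 3 times.
Dividing 6! = 720 by 3!·2! = 12 for the repeated letters gives 60.

60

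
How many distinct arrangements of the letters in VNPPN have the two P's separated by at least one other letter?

18

Total arrangements of VNPPN: 5!/(2!·2!) = 30.
Arrangements with the P's together: treat PP as one letter, giving (4)!/(2!) = 12.
Subtracting, 30 − 12 = 18 arrangements keep the P's apart.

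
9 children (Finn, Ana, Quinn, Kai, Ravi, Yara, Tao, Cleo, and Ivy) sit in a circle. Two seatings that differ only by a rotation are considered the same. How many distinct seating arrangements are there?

40320

Fix one person's seat to break rotational symmetry; the remaining 8 people can be arranged in (8)! = 40320 ways.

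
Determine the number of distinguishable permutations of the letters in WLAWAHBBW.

Letter multiplicities in WLAWAHBBW: A×2, B×2, H×1, L×1, W×3.
So there are 9! / (3!·2!·2!) = 15120 distinguishable arrangements.

15120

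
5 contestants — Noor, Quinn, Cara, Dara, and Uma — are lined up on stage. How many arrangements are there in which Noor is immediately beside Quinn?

48

Treat {Noor, Quinn} as a single unit. There are 4 units to order, and the pair itself can be ordered 2 ways.
So the count is 2·(4)! = 48.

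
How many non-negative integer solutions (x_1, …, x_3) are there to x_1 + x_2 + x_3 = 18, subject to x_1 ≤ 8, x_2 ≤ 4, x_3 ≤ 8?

6

By stars and bars, unrestricted non-negative solutions to x_1+…+x_3 = 18 number C(18+2,2) = 190.
Subtract solutions that violate a single cap (substitute x_i' = x_i − (cap_i+1)): x_1 ≥ 9 gives C(11,2) = 55; x_2 ≥ 5 gives C(15,2) = 105; x_3 ≥ 9 gives C(11,2) = 55. Together 215.
Add back pairs where two caps are both exceeded: 15 + 1 + 15 = 31.
By inclusion–exclusion the count is 190 − 215 + 31 = 6.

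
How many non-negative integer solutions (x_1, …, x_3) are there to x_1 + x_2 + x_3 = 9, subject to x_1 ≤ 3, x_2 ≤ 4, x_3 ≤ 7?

By stars and bars, unrestricted non-negative solutions to x_1+…+x_3 = 9 number C(9+2,2) = 55.
Subtract solutions that violate a single cap (substitute x_i' = x_i − (cap_i+1)): x_1 ≥ 4 gives C(7,2) = 21; x_2 ≥ 5 gives C(6,2) = 15; x_3 ≥ 8 gives C(3,2) = 3. Together 39.
Add back pairs where two caps are both exceeded: 1 + 0 + 0 = 1.
By inclusion–exclusion the count is 55 − 39 + 1 = 17.

17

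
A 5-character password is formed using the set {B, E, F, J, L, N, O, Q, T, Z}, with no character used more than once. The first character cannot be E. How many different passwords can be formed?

The first character has 10−1 = 9 choices (anything except E).
The remaining 4 characters are filled from the other 9 symbols without repetition: 9 × 8 × 7 × 6 = 3024.
Total: 9 × 3024 = 27216.

27216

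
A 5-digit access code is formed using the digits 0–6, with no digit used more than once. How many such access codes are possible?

This is a permutation of 5 out of 7: P(7,5) = 7!/2!.
7 × 6 × 5 × 4 × 3 = 2520.

2520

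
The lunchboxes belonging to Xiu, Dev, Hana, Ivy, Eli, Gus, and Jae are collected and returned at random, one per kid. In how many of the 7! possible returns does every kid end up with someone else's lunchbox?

Count assignments avoiding every fixed point. For any j of the 7 kids fixed to their own lunchbox, the other 7−j can be arranged in (7−j)! ways.
By inclusion–exclusion this is Σ_{j=0}^{7} (−1)^j C(7,j)·(7−j)!.
Computing: 5040 − 5040 + 2520 − 840 + 210 − 42 + 7 − 1 = 1854.

1854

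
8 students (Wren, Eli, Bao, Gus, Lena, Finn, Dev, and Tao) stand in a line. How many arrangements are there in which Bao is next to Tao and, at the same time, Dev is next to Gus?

2880

Treat {Bao,Tao} as one block (2 orders) and {Dev,Gus} as another (2 orders).
That leaves 6 units to arrange: 2 × 2 × 6! = 4 × 720 = 2880.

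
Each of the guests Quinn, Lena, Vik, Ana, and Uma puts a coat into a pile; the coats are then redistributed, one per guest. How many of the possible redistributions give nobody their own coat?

Let Aᵢ be the assignments in which guest i gets their own coat. We want the size of the complement of A₁∪…∪A_5.
By inclusion–exclusion this is Σ_{j=0}^{5} (−1)^j C(5,j)·(5−j)!.
Computing: 120 − 120 + 60 − 20 + 5 − 1 = 44.

44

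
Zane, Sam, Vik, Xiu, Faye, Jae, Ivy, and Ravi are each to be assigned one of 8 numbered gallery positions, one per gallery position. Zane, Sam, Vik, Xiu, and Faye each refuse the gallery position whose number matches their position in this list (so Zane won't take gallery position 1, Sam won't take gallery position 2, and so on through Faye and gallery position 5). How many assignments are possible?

Let Aᵢ (for 1 ≤ i ≤ 5) be the placements that put person i in their forbidden gallery position. Any j of these fix j positions, leaving (8−j)! ways to fill the rest, and there are C(5,j) ways to pick which j.
By inclusion–exclusion, the number of valid placements is Σ_{j=0}^{5} (−1)^j C(5,j)·(8−j)!.
Computing: 40320 − 25200 + 7200 − 1200 + 120 − 6 = 21234.

21234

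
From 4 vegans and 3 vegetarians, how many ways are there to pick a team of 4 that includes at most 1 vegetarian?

Split by how many vegetarians are chosen (0 through 1).
Sum: C(3,0)·C(4,4) + C(3,1)·C(4,3) = 1 + 12 = 13.

13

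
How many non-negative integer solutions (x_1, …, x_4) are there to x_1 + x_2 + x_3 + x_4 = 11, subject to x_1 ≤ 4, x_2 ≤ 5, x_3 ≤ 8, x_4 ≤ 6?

Without the upper bounds there are C(14,3) = 364 ways to split 11 among 4 variables.
Subtract solutions that violate a single cap (substitute x_i' = x_i − (cap_i+1)): x_1 ≥ 5 gives C(9,3) = 84; x_2 ≥ 6 gives C(8,3) = 56; x_3 ≥ 9 gives C(5,3) = 10; x_4 ≥ 7 gives C(7,3) = 35. Together 185.
Add back pairs where two caps are both exceeded: 1 + 0 + 0 + 0 + 0 + 0 = 1.
By inclusion–exclusion the count is 364 − 185 + 1 = 180.

180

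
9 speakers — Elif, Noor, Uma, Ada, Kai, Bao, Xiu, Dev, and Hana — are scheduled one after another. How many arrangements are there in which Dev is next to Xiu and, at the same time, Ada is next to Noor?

Treat {Dev,Xiu} as one block (2 orders) and {Ada,Noor} as another (2 orders).
That leaves 7 units to arrange: 2 × 2 × 7! = 4 × 5040 = 20160.

20160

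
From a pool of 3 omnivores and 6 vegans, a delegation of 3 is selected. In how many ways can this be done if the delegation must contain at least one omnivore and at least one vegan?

63

With no constraint there are C(9,3) = 84 possible selections.
Selections missing a whole group: no omnivores → C(6,3) = 20; no vegans → C(3,3) = 1.
Both groups omitted at once is impossible, so 84 − 21 = 63.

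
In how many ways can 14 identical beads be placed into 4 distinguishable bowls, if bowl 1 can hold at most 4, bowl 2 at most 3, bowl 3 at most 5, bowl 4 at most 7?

51

Ignoring the caps, the number of non-negative solutions to x_1+…+x_4 = 14 is C(17,3) = 680.
Subtract solutions that violate a single cap (substitute x_i' = x_i − (cap_i+1)): x_1 ≥ 5 gives C(12,3) = 220; x_2 ≥ 4 gives C(13,3) = 286; x_3 ≥ 6 gives C(11,3) = 165; x_4 ≥ 8 gives C(9,3) = 84. Together 755.
Add back pairs where two caps are both exceeded: 56 + 20 + 4 + 35 + 10 + 1 = 126.
By inclusion–exclusion the count is 680 − 755 + 126 = 51.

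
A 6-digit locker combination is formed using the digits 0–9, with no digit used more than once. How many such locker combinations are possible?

151200

Choose and order 6 of the 10 symbols: the first digit has 10 options, the next 9, and so on down to 5.
10 × 9 × 8 × 7 × 6 × 5 = 151200.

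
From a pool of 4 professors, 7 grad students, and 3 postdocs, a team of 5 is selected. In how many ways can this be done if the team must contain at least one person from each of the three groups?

1288

With no constraint there are C(14,5) = 2002 possible selections.
Subtract selections that omit an entire group: no professors → C(10,5) = 252; no grad students → C(7,5) = 21; no postdocs → C(11,5) = 462.
Add back selections omitting two groups (i.e. drawn from a single group): C(4,5) + C(7,5) + C(3,5) = 21.
By inclusion–exclusion: 2002 − 735 + 21 = 1288.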